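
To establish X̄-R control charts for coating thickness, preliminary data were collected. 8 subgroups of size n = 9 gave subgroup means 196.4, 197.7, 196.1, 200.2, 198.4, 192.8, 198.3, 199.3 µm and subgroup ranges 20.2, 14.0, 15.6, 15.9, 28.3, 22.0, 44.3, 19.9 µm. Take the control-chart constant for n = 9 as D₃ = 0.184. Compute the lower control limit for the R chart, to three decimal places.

R̄ = (20.2 + 14.0 + 15.6 + 15.9 + 28.3 + 22.0 + 44.3 + 19.9) / 8 = 180.2000 / 8 = 22.5250
LCL_R = D₃·R̄ = 0.184 × 22.5250 = 4.1446

4.145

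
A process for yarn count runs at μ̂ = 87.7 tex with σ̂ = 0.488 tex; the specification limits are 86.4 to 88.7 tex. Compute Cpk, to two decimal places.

Cpu = (USL − μ̂) / (3σ̂) = (88.7 − 87.7) / (3 × 0.488) = 0.6831; Cpl = (μ̂ − LSL) / (3σ̂) = (87.7 − 86.4) / (3 × 0.488) = 0.8880; Cpk = min(Cpu, Cpl) = 0.6831

0.68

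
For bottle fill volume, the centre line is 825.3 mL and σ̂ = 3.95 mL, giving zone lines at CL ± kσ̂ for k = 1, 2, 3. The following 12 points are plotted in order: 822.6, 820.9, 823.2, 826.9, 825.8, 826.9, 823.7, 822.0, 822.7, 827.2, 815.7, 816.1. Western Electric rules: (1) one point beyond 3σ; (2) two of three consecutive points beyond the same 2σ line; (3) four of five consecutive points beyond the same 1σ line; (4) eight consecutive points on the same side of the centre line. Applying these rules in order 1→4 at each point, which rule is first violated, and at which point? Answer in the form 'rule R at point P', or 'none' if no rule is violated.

rule 2 at point 12

Zone of each point (C = within 1σ̂, B = 1σ̂–2σ̂, A = 2σ̂–3σ̂, * = beyond 3σ̂; sign = side of CL): 1:-C, 2:-B, 3:-C, 4:+C, 5:+C, 6:+C, 7:-C, 8:-C, 9:-C, 10:+C, 11:-A, 12:-A
Rule 2 (two of three consecutive points beyond the same 2σ limit) is satisfied at point 12.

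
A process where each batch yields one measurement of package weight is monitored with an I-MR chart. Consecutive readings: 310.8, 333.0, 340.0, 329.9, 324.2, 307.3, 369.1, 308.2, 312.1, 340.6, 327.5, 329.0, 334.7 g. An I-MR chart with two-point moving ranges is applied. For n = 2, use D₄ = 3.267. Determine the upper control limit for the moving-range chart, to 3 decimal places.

64.605

Moving ranges: 22.2, 7.0, 10.1, 5.7, 16.9, 61.8, 60.9, 3.9, 28.5, 13.1, 1.5, 5.7; M̄R̄ = 237.3000 / 12 = 19.7750
UCL_MR = D₄·M̄R̄ = 3.267 × 19.7750 = 64.6049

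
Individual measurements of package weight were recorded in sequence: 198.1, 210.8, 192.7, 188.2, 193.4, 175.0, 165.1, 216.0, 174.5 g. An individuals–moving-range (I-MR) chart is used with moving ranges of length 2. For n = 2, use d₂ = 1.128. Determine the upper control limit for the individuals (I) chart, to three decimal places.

244.013

X̄ = (198.1 + 210.8 + 192.7 + 188.2 + 193.4 + 175.0 + 165.1 + 216.0 + 174.5) / 9 = 190.4222
Moving ranges: 12.7, 18.1, 4.5, 5.2, 18.4, 9.9, 50.9, 41.5; M̄R̄ = 161.2000 / 8 = 20.1500
UCL = X̄ + 3·M̄R̄/d₂ = 190.4222 + 3 × 20.1500 / 1.128 = 244.0126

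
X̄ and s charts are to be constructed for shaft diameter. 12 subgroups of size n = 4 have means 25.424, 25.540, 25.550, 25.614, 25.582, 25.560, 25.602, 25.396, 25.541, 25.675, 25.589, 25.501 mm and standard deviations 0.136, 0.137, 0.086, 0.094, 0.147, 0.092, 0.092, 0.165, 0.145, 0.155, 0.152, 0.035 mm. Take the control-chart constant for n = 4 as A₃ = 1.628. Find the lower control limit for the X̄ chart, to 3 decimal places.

X̄̄ = (25.424 + 25.540 + 25.550 + 25.614 + 25.582 + 25.560 + 25.602 + 25.396 + 25.541 + 25.675 + 25.589 + 25.501) / 12 = 25.5478
s̄ = (0.136 + 0.137 + 0.086 + 0.094 + 0.147 + 0.092 + 0.092 + 0.165 + 0.145 + 0.155 + 0.152 + 0.035) / 12 = 0.1197
LCL = X̄̄ − A₃·s̄ = 25.5478 − 1.628 × 0.1197 = 25.3530

25.353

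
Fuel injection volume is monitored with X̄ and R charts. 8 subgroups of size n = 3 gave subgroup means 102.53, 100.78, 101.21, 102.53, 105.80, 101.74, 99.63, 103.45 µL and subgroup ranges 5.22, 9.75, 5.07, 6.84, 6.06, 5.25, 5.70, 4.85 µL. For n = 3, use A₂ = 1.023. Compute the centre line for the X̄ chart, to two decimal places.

X̄̄ = (102.53 + 100.78 + 101.21 + 102.53 + 105.80 + 101.74 + 99.63 + 103.45) / 8 = 817.6700 / 8 = 102.2087
CL = X̄̄ = 102.2087

102.21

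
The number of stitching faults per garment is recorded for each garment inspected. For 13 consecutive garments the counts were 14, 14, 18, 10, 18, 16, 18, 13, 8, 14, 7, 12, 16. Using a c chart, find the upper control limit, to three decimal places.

24.793

c̄ = (14 + 14 + 18 + 10 + 18 + 16 + 18 + 13 + 8 + 14 + 7 + 12 + 16) / 13 = 178 / 13 = 13.6923
UCL = c̄ + 3√c̄ = 13.6923 + 3 × √13.6923 = 13.6923 + 3 × 3.7003 = 24.7932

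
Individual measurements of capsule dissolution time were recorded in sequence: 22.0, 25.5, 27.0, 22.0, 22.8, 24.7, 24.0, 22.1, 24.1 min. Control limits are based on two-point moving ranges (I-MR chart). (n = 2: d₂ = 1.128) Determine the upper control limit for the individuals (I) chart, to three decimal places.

X̄ = (22.0 + 25.5 + 27.0 + 22.0 + 22.8 + 24.7 + 24.0 + 22.1 + 24.1) / 9 = 23.8000
Moving ranges: 3.5, 1.5, 5.0, 0.8, 1.9, 0.7, 1.9, 2.0; M̄R̄ = 17.3000 / 8 = 2.1625
UCL = X̄ + 3·M̄R̄/d₂ = 23.8000 + 3 × 2.1625 / 1.128 = 29.5513

29.551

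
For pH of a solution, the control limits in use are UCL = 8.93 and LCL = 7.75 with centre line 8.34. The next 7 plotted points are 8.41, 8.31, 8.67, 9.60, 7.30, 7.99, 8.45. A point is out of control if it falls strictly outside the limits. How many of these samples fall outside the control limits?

2

Compare each point to [7.75, 8.93]: sample 4 = 9.60 > UCL; sample 5 = 7.30 < LCL.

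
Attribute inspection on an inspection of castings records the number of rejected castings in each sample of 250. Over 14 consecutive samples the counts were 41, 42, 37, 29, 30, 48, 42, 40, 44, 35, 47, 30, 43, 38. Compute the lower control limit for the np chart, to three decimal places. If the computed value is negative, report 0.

21.788

p̄ = Σdᵢ / (k·n) = 546 / (14 × 250) = 0.15600
LCL = np̄ − 3·√(np̄(1−p̄)) = 39.0000 − 3 × 5.7372 = 21.7883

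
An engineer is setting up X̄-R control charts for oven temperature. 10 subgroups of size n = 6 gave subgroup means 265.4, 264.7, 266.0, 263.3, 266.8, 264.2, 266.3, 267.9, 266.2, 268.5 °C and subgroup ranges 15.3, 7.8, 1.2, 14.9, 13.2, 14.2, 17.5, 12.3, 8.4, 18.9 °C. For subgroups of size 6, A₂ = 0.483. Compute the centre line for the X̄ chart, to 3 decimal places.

X̄̄ = (265.4 + 264.7 + 266.0 + 263.3 + 266.8 + 264.2 + 266.3 + 267.9 + 266.2 + 268.5) / 10 = 2659.3000 / 10 = 265.9300
CL = X̄̄ = 265.9300

265.930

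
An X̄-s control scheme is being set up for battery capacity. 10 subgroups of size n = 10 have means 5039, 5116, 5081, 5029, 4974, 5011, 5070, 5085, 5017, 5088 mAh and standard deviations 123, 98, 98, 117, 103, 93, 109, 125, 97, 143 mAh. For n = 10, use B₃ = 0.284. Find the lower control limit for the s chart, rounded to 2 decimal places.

s̄ = (123 + 98 + 98 + 117 + 103 + 93 + 109 + 125 + 97 + 143) / 10 = 110.6000
LCL_s = B₃·s̄ = 0.284 × 110.6000 = 31.4104

31.41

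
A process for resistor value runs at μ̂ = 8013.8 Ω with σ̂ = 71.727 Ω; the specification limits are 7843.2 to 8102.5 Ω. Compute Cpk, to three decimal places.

0.412

Cpu = (USL − μ̂) / (3σ̂) = (8102.5 − 8013.8) / (3 × 71.727) = 0.4122; Cpl = (μ̂ − LSL) / (3σ̂) = (8013.8 − 7843.2) / (3 × 71.727) = 0.7928; Cpk = min(Cpu, Cpl) = 0.4122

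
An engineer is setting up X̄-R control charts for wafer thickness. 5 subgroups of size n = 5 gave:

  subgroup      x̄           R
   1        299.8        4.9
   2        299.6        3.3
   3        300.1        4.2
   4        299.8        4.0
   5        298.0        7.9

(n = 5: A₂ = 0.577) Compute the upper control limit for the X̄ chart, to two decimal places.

X̄̄ = (299.8 + 299.6 + 300.1 + 299.8 + 298.0) / 5 = 1497.3000 / 5 = 299.4600
R̄ = (4.9 + 3.3 + 4.2 + 4.0 + 7.9) / 5 = 24.3000 / 5 = 4.8600
UCL = X̄̄ + A₂·R̄ = 299.4600 + 0.577 × 4.8600 = 302.2642

302.26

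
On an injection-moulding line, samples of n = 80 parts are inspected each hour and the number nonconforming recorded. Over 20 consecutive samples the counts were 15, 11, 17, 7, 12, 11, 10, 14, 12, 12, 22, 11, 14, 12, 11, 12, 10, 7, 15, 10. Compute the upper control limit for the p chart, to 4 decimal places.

0.2739

p̄ = Σdᵢ / (k·n) = 245 / (20 × 80) = 0.15313
UCL = p̄ + 3·√(p̄(1−p̄)/n) = 0.15313 + 3 × √(0.15313×0.84688/80) = 0.15313 + 3 × 0.04026 = 0.27391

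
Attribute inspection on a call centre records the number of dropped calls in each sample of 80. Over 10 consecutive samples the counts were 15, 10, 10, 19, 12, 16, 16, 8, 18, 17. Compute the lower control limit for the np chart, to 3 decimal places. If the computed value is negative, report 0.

3.876

p̄ = Σdᵢ / (k·n) = 141 / (10 × 80) = 0.17625
LCL = np̄ − 3·√(np̄(1−p̄)) = 14.1000 − 3 × 3.4081 = 3.8758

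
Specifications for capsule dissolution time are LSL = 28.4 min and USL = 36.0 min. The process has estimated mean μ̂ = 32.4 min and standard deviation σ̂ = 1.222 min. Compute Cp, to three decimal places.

Cp = (USL − LSL) / (6σ̂) = (36.0 − 28.4) / (6 × 1.222) = 7.6000 / 7.3320 = 1.0366

1.037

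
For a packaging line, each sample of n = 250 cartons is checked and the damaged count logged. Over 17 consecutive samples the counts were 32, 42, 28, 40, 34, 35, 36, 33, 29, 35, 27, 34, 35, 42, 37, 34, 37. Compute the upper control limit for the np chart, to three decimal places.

51.107

p̄ = Σdᵢ / (k·n) = 590 / (17 × 250) = 0.13882
UCL = np̄ + 3·√(np̄(1−p̄)) = 34.7059 + 3 × √(34.7059×0.86118) = 34.7059 + 3 × 5.4670 = 51.1068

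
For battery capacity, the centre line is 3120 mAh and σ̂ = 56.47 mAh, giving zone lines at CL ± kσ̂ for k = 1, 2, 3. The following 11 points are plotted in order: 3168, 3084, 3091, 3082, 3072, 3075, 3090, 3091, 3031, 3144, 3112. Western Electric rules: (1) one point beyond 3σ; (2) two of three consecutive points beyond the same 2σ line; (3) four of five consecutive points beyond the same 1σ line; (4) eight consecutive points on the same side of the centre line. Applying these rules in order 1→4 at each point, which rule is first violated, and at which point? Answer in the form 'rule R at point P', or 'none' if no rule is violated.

rule 4 at point 9

Zone of each point (C = within 1σ̂, B = 1σ̂–2σ̂, A = 2σ̂–3σ̂, * = beyond 3σ̂; sign = side of CL): 1:+C, 2:-C, 3:-C, 4:-C, 5:-C, 6:-C, 7:-C, 8:-C, 9:-B, 10:+C, 11:-C
Rule 4 (eight consecutive points on the same side of the centre line) is satisfied at point 9.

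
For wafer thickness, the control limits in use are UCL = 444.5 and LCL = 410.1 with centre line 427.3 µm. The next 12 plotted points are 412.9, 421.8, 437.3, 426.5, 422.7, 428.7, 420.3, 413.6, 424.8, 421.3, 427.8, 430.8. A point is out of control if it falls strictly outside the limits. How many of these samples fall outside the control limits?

All 12 points lie within [410.1, 444.5].

0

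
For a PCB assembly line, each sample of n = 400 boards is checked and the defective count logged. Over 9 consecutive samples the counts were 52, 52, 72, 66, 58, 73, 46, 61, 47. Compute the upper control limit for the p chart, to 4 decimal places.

p̄ = Σdᵢ / (k·n) = 527 / (9 × 400) = 0.14639
UCL = p̄ + 3·√(p̄(1−p̄)/n) = 0.14639 + 3 × √(0.14639×0.85361/400) = 0.14639 + 3 × 0.01767 = 0.19941

0.1994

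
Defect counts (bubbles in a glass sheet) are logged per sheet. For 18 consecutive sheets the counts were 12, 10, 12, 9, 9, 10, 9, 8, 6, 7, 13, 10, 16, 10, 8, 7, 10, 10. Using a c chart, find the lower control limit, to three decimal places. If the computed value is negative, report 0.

c̄ = (12 + 10 + 12 + 9 + 9 + 10 + 9 + 8 + 6 + 7 + 13 + 10 + 16 + 10 + 8 + 7 + 10 + 10) / 18 = 176 / 18 = 9.7778
LCL = c̄ − 3√c̄ = 9.7778 − 3 × 3.1269 = 0.3969

0.397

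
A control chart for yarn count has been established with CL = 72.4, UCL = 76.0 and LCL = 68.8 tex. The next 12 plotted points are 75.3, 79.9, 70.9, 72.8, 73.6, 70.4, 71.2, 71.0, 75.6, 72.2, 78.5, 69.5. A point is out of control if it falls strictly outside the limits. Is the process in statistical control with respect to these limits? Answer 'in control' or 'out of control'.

Compare each point to [68.8, 76.0]: sample 2 = 79.9 > UCL; sample 11 = 78.5 > UCL.

out of control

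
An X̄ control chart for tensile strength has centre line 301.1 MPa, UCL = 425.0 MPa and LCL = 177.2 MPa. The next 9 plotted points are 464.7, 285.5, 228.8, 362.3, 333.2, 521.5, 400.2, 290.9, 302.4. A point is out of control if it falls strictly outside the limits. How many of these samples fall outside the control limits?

Compare each point to [177.2, 425.0]: sample 1 = 464.7 > UCL; sample 6 = 521.5 > UCL.

2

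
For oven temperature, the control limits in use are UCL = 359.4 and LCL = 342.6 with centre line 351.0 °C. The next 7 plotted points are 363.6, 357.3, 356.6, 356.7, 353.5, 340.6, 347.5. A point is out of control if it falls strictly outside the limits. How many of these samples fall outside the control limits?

2

Compare each point to [342.6, 359.4]: sample 1 = 363.6 > UCL; sample 6 = 340.6 < LCL.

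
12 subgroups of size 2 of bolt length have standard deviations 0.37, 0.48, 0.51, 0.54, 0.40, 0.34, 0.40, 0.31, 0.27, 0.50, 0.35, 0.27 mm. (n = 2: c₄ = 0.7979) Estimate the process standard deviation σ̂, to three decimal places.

s̄ = (0.37 + 0.48 + 0.51 + 0.54 + 0.40 + 0.34 + 0.40 + 0.31 + 0.27 + 0.50 + 0.35 + 0.27) / 12 = 0.3950
σ̂ = s̄ / c₄ = 0.3950 / 0.7979 = 0.4950

0.495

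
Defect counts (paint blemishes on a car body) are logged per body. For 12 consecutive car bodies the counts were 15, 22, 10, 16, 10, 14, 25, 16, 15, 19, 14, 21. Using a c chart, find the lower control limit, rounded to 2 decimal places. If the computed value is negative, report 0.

c̄ = (15 + 22 + 10 + 16 + 10 + 14 + 25 + 16 + 15 + 19 + 14 + 21) / 12 = 197 / 12 = 16.4167
LCL = c̄ − 3√c̄ = 16.4167 − 3 × 4.0517 = 4.2614

4.26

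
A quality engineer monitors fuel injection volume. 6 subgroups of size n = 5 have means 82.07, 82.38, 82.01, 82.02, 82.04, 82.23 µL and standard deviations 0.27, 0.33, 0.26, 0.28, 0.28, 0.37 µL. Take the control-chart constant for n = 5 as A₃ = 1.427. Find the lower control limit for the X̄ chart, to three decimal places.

81.699

X̄̄ = (82.07 + 82.38 + 82.01 + 82.02 + 82.04 + 82.23) / 6 = 82.1250
s̄ = (0.27 + 0.33 + 0.26 + 0.28 + 0.28 + 0.37) / 6 = 0.2983
LCL = X̄̄ − A₃·s̄ = 82.1250 − 1.427 × 0.2983 = 81.6993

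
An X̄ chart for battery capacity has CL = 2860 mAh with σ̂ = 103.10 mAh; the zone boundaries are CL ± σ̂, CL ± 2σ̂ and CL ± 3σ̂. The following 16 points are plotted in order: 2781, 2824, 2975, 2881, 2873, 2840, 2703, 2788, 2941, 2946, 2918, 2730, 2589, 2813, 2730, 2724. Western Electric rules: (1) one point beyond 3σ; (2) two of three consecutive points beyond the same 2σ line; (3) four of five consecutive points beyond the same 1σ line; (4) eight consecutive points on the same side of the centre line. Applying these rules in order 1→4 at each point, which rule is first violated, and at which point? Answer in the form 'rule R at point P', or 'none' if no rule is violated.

rule 3 at point 16

Zone of each point (C = within 1σ̂, B = 1σ̂–2σ̂, A = 2σ̂–3σ̂, * = beyond 3σ̂; sign = side of CL): 1:-C, 2:-C, 3:+B, 4:+C, 5:+C, 6:-C, 7:-B, 8:-C, 9:+C, 10:+C, 11:+C, 12:-B, 13:-A, 14:-C, 15:-B, 16:-B
Rule 3 (four of five consecutive points beyond the same 1σ limit) is satisfied at point 16.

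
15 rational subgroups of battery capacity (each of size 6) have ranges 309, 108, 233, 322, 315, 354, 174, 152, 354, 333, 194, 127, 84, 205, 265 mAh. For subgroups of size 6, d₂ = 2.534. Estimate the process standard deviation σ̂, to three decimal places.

R̄ = (309 + 108 + 233 + 322 + 315 + 354 + 174 + 152 + 354 + 333 + 194 + 127 + 84 + 205 + 265) / 15 = 235.2667
σ̂ = R̄ / d₂ = 235.2667 / 2.534 = 92.8440

92.844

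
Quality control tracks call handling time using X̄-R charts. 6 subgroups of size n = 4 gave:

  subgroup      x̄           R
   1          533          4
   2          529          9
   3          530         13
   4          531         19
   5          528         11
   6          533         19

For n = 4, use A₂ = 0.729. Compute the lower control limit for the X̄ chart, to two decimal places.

X̄̄ = (533 + 529 + 530 + 531 + 528 + 533) / 6 = 3184.0000 / 6 = 530.6667
R̄ = (4 + 9 + 13 + 19 + 11 + 19) / 6 = 75.0000 / 6 = 12.5000
LCL = X̄̄ − A₂·R̄ = 530.6667 − 0.729 × 12.5000 = 521.5542

521.55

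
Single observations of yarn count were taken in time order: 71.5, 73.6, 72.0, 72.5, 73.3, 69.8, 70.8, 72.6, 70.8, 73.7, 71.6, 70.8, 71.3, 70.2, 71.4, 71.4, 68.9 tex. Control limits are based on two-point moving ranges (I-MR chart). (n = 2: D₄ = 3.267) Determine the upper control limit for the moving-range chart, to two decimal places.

Moving ranges: 2.1, 1.6, 0.5, 0.8, 3.5, 1.0, 1.8, 1.8, 2.9, 2.1, 0.8, 0.5, 1.1, 1.2, 0.0, 2.5; M̄R̄ = 24.2000 / 16 = 1.5125
UCL_MR = D₄·M̄R̄ = 3.267 × 1.5125 = 4.9413

4.94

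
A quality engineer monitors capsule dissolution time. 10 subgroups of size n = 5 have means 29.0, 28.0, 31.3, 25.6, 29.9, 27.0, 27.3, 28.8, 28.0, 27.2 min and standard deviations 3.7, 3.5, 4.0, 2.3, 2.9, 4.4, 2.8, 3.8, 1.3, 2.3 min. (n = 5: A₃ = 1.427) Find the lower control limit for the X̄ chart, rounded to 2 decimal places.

X̄̄ = (29.0 + 28.0 + 31.3 + 25.6 + 29.9 + 27.0 + 27.3 + 28.8 + 28.0 + 27.2) / 10 = 28.2100
s̄ = (3.7 + 3.5 + 4.0 + 2.3 + 2.9 + 4.4 + 2.8 + 3.8 + 1.3 + 2.3) / 10 = 3.1000
LCL = X̄̄ − A₃·s̄ = 28.2100 − 1.427 × 3.1000 = 23.7863

23.79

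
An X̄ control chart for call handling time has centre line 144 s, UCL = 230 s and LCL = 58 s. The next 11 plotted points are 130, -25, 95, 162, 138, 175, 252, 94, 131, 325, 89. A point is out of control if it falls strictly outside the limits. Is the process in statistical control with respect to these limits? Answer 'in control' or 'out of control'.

out of control

Compare each point to [58, 230]: sample 2 = -25 < LCL; sample 7 = 252 > UCL; sample 10 = 325 > UCL.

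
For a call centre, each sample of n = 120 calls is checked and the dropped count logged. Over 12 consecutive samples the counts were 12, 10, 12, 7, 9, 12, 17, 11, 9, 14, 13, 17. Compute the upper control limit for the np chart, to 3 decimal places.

p̄ = Σdᵢ / (k·n) = 143 / (12 × 120) = 0.09931
UCL = np̄ + 3·√(np̄(1−p̄)) = 11.9167 + 3 × √(11.9167×0.90069) = 11.9167 + 3 × 3.2762 = 21.7452

21.745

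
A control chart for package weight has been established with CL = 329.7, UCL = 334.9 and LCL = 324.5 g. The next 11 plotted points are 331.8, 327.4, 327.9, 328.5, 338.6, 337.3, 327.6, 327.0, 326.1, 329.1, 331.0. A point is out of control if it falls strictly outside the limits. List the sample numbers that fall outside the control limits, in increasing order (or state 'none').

5, 6

Compare each point to [324.5, 334.9]: sample 5 = 338.6 > UCL; sample 6 = 337.3 > UCL.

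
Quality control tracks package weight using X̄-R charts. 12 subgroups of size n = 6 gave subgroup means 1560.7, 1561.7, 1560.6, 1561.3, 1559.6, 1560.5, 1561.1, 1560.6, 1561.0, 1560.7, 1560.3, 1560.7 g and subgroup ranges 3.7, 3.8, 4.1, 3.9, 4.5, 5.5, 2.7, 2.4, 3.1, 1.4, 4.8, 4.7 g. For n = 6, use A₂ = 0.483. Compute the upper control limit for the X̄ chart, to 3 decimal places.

1562.528

X̄̄ = (1560.7 + 1561.7 + 1560.6 + 1561.3 + 1559.6 + 1560.5 + 1561.1 + 1560.6 + 1561.0 + 1560.7 + 1560.3 + 1560.7) / 12 = 18728.8000 / 12 = 1560.7333
R̄ = (3.7 + 3.8 + 4.1 + 3.9 + 4.5 + 5.5 + 2.7 + 2.4 + 3.1 + 1.4 + 4.8 + 4.7) / 12 = 44.6000 / 12 = 3.7167
UCL = X̄̄ + A₂·R̄ = 1560.7333 + 0.483 × 3.7167 = 1562.5285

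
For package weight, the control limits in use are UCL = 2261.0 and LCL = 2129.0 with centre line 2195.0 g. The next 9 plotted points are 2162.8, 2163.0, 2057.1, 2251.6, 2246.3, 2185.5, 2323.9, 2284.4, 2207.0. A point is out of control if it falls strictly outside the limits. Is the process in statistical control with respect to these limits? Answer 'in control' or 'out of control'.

Compare each point to [2129.0, 2261.0]: sample 3 = 2057.1 < LCL; sample 7 = 2323.9 > UCL; sample 8 = 2284.4 > UCL.

out of control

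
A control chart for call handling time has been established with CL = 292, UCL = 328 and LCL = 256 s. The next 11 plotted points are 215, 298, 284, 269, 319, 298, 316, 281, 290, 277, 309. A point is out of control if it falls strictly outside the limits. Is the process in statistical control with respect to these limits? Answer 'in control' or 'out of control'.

out of control

Compare each point to [256, 328]: sample 1 = 215 < LCL.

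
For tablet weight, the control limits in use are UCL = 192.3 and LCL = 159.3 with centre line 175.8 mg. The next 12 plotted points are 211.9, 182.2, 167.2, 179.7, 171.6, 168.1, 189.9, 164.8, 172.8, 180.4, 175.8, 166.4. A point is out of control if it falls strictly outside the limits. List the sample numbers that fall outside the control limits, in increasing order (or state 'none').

Compare each point to [159.3, 192.3]: sample 1 = 211.9 > UCL.

1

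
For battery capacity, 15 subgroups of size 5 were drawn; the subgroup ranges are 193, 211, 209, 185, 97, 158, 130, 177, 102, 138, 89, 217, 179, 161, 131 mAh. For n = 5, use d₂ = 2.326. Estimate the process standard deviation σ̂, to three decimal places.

R̄ = (193 + 211 + 209 + 185 + 97 + 158 + 130 + 177 + 102 + 138 + 89 + 217 + 179 + 161 + 131) / 15 = 158.4667
σ̂ = R̄ / d₂ = 158.4667 / 2.326 = 68.1284

68.128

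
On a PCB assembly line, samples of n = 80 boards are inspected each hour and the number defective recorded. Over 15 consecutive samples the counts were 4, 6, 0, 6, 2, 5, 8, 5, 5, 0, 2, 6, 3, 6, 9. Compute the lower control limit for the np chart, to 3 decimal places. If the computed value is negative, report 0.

0.000

p̄ = Σdᵢ / (k·n) = 67 / (15 × 80) = 0.05583
LCL = np̄ − 3·√(np̄(1−p̄)) = 4.4667 − 3 × 2.0536 = -1.6941 → 0 (negative, so LCL = 0)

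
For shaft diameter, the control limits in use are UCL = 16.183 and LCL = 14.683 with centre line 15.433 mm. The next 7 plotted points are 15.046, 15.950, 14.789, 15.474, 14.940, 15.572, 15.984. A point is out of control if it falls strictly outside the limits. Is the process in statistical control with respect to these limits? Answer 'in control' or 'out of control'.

All 7 points lie within [14.683, 16.183].

in control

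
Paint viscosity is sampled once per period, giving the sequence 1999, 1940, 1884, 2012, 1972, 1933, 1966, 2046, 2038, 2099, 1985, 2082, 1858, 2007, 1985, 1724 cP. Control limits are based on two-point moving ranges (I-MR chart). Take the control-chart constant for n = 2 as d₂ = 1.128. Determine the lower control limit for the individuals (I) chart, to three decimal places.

1727.540

X̄ = (1999 + 1940 + 1884 + 2012 + 1972 + 1933 + 1966 + 2046 + 2038 + 2099 + 1985 + 2082 + 1858 + 2007 + 1985 + 1724) / 16 = 1970.6250
Moving ranges: 59, 56, 128, 40, 39, 33, 80, 8, 61, 114, 97, 224, 149, 22, 261; M̄R̄ = 1371.0000 / 15 = 91.4000
LCL = X̄ − 3·M̄R̄/d₂ = 1970.6250 − 3 × 91.4000 / 1.128 = 1727.5399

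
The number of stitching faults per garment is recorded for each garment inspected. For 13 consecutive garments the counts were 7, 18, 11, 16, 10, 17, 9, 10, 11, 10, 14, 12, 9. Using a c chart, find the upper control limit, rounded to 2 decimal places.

c̄ = (7 + 18 + 11 + 16 + 10 + 17 + 9 + 10 + 11 + 10 + 14 + 12 + 9) / 13 = 154 / 13 = 11.8462
UCL = c̄ + 3√c̄ = 11.8462 + 3 × √11.8462 = 11.8462 + 3 × 3.4418 = 22.1716

22.17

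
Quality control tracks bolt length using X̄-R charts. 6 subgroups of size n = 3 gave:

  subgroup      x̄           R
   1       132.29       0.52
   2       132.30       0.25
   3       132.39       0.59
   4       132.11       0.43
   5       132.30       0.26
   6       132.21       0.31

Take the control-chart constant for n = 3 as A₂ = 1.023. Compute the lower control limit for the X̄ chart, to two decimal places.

131.86

X̄̄ = (132.29 + 132.30 + 132.39 + 132.11 + 132.30 + 132.21) / 6 = 793.6000 / 6 = 132.2667
R̄ = (0.52 + 0.25 + 0.59 + 0.43 + 0.26 + 0.31) / 6 = 2.3600 / 6 = 0.3933
LCL = X̄̄ − A₂·R̄ = 132.2667 − 1.023 × 0.3933 = 131.8643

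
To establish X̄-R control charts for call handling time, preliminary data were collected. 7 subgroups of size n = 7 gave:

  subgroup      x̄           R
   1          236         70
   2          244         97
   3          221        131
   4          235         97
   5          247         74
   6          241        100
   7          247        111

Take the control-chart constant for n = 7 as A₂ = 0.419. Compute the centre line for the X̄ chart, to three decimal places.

238.714

X̄̄ = (236 + 244 + 221 + 235 + 247 + 241 + 247) / 7 = 1671.0000 / 7 = 238.7143
CL = X̄̄ = 238.7143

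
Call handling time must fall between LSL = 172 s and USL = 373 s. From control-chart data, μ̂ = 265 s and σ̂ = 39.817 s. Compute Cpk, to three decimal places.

0.779

Cpu = (USL − μ̂) / (3σ̂) = (373 − 265) / (3 × 39.817) = 0.9041; Cpl = (μ̂ − LSL) / (3σ̂) = (265 − 172) / (3 × 39.817) = 0.7786; Cpk = min(Cpu, Cpl) = 0.7786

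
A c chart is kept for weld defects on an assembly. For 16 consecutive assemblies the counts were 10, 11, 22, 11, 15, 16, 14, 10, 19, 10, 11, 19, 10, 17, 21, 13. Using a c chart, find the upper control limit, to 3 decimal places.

25.662

c̄ = (10 + 11 + 22 + 11 + 15 + 16 + 14 + 10 + 19 + 10 + 11 + 19 + 10 + 17 + 21 + 13) / 16 = 229 / 16 = 14.3125
UCL = c̄ + 3√c̄ = 14.3125 + 3 × √14.3125 = 14.3125 + 3 × 3.7832 = 25.6621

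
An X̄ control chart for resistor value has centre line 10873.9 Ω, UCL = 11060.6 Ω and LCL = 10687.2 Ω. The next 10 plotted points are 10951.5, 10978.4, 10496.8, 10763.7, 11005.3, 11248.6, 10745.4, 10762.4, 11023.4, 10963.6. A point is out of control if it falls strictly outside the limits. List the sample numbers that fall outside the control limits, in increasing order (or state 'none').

3, 6

Compare each point to [10687.2, 11060.6]: sample 3 = 10496.8 < LCL; sample 6 = 11248.6 > UCL.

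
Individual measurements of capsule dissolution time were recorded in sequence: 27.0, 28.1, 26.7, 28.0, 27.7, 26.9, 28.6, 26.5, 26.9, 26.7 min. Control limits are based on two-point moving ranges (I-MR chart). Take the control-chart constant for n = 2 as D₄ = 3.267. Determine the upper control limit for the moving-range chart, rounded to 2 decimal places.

Moving ranges: 1.1, 1.4, 1.3, 0.3, 0.8, 1.7, 2.1, 0.4, 0.2; M̄R̄ = 9.3000 / 9 = 1.0333
UCL_MR = D₄·M̄R̄ = 3.267 × 1.0333 = 3.3759

3.38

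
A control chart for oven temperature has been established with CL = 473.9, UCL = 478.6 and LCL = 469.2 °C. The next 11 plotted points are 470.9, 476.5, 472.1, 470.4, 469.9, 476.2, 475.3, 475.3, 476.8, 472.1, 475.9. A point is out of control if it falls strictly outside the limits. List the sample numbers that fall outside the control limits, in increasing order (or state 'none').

All 11 points lie within [469.2, 478.6].

none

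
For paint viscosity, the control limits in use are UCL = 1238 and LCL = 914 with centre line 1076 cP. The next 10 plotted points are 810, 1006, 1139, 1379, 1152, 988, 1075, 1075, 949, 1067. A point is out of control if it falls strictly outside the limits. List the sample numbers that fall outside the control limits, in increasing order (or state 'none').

Compare each point to [914, 1238]: sample 1 = 810 < LCL; sample 4 = 1379 > UCL.

1, 4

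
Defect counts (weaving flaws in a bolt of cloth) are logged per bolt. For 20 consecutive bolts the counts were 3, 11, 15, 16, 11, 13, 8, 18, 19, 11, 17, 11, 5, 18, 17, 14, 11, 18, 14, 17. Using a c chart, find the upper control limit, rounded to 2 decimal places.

24.31

c̄ = (3 + 11 + 15 + 16 + 11 + 13 + 8 + 18 + 19 + 11 + 17 + 11 + 5 + 18 + 17 + 14 + 11 + 18 + 14 + 17) / 20 = 267 / 20 = 13.3500
UCL = c̄ + 3√c̄ = 13.3500 + 3 × √13.3500 = 13.3500 + 3 × 3.6538 = 24.3113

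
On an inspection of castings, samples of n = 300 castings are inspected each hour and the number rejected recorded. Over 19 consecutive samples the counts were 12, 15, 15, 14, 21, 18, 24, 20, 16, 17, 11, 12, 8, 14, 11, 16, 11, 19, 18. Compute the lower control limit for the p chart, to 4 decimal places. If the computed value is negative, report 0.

0.0130

p̄ = Σdᵢ / (k·n) = 292 / (19 × 300) = 0.05123
LCL = p̄ − 3·√(p̄(1−p̄)/n) = 0.05123 − 3 × 0.01273 = 0.01304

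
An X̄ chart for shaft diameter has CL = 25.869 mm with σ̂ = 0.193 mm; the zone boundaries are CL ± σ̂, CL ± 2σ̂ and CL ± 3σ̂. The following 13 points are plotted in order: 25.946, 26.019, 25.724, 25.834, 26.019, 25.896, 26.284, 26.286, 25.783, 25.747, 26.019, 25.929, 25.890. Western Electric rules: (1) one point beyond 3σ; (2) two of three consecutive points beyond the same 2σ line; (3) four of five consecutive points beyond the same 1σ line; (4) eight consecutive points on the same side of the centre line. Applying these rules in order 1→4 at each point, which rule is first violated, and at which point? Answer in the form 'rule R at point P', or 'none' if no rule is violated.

rule 2 at point 8

Zone of each point (C = within 1σ̂, B = 1σ̂–2σ̂, A = 2σ̂–3σ̂, * = beyond 3σ̂; sign = side of CL): 1:+C, 2:+C, 3:-C, 4:-C, 5:+C, 6:+C, 7:+A, 8:+A, 9:-C, 10:-C, 11:+C, 12:+C, 13:+C
Rule 2 (two of three consecutive points beyond the same 2σ limit) is satisfied at point 8.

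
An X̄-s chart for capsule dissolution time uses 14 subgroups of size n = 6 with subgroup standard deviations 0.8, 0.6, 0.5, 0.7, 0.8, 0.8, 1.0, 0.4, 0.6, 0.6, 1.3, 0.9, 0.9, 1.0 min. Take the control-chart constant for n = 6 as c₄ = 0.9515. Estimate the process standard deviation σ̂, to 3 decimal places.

s̄ = (0.8 + 0.6 + 0.5 + 0.7 + 0.8 + 0.8 + 1.0 + 0.4 + 0.6 + 0.6 + 1.3 + 0.9 + 0.9 + 1.0) / 14 = 0.7786
σ̂ = s̄ / c₄ = 0.7786 / 0.9515 = 0.8183

0.818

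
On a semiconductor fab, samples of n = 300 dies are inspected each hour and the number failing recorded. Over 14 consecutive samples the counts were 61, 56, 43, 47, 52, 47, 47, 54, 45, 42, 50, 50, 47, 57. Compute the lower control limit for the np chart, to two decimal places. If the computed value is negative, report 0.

30.51

p̄ = Σdᵢ / (k·n) = 698 / (14 × 300) = 0.16619
LCL = np̄ − 3·√(np̄(1−p̄)) = 49.8571 − 3 × 6.4476 = 30.5144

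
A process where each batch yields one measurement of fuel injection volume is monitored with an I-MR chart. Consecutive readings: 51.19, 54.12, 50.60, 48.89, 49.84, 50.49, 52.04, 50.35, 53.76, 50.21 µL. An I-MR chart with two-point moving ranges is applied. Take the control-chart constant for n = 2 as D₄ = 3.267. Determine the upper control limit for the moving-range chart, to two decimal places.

7.25

Moving ranges: 2.93, 3.52, 1.71, 0.95, 0.65, 1.55, 1.69, 3.41, 3.55; M̄R̄ = 19.9600 / 9 = 2.2178
UCL_MR = D₄·M̄R̄ = 3.267 × 2.2178 = 7.2455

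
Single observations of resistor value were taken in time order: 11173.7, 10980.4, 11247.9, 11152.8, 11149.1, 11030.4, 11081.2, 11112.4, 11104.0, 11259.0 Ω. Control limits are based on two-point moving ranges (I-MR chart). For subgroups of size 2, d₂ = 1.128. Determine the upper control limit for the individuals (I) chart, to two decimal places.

X̄ = (11173.7 + 10980.4 + 11247.9 + 11152.8 + 11149.1 + 11030.4 + 11081.2 + 11112.4 + 11104.0 + 11259.0) / 10 = 11129.0900
Moving ranges: 193.3, 267.5, 95.1, 3.7, 118.7, 50.8, 31.2, 8.4, 155.0; M̄R̄ = 923.7000 / 9 = 102.6333
UCL = X̄ + 3·M̄R̄/d₂ = 11129.0900 + 3 × 102.6333 / 1.128 = 11402.0510

11402.05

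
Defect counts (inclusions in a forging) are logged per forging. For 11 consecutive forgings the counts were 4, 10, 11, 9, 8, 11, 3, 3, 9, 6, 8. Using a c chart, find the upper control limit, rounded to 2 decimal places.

c̄ = (4 + 10 + 11 + 9 + 8 + 11 + 3 + 3 + 9 + 6 + 8) / 11 = 82 / 11 = 7.4545
UCL = c̄ + 3√c̄ = 7.4545 + 3 × √7.4545 = 7.4545 + 3 × 2.7303 = 15.6454

15.65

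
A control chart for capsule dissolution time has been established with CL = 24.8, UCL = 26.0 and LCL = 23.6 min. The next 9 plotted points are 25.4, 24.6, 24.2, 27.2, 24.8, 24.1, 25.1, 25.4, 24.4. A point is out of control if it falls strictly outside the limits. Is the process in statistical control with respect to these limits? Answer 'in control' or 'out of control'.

Compare each point to [23.6, 26.0]: sample 4 = 27.2 > UCL.

out of control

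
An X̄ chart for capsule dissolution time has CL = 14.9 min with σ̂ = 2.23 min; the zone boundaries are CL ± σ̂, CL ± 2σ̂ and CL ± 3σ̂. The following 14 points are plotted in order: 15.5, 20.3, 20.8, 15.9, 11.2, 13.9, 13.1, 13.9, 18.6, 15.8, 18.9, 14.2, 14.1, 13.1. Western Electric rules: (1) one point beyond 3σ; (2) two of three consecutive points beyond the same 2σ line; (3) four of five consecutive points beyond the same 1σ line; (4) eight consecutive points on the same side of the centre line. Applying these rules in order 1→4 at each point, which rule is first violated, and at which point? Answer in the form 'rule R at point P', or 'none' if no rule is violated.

Zone of each point (C = within 1σ̂, B = 1σ̂–2σ̂, A = 2σ̂–3σ̂, * = beyond 3σ̂; sign = side of CL): 1:+C, 2:+A, 3:+A, 4:+C, 5:-B, 6:-C, 7:-C, 8:-C, 9:+B, 10:+C, 11:+B, 12:-C, 13:-C, 14:-C
Rule 2 (two of three consecutive points beyond the same 2σ limit) is satisfied at point 3.

rule 2 at point 3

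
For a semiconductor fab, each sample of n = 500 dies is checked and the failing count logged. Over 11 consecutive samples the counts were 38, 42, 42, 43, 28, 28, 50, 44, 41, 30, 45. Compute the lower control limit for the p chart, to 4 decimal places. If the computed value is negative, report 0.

0.0423

p̄ = Σdᵢ / (k·n) = 431 / (11 × 500) = 0.07836
LCL = p̄ − 3·√(p̄(1−p̄)/n) = 0.07836 − 3 × 0.01202 = 0.04231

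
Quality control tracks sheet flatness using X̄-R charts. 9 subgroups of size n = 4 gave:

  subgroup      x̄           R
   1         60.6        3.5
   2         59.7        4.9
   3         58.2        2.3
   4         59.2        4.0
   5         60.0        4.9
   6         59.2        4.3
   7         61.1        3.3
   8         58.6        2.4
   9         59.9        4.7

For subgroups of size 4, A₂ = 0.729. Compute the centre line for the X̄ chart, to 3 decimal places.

59.611

X̄̄ = (60.6 + 59.7 + 58.2 + 59.2 + 60.0 + 59.2 + 61.1 + 58.6 + 59.9) / 9 = 536.5000 / 9 = 59.6111
CL = X̄̄ = 59.6111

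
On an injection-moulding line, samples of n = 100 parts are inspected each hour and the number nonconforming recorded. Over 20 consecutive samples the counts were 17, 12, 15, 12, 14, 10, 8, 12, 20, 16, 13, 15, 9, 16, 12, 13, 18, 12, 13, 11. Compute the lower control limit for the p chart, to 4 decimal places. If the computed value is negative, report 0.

p̄ = Σdᵢ / (k·n) = 268 / (20 × 100) = 0.13400
LCL = p̄ − 3·√(p̄(1−p̄)/n) = 0.13400 − 3 × 0.03407 = 0.03180

0.0318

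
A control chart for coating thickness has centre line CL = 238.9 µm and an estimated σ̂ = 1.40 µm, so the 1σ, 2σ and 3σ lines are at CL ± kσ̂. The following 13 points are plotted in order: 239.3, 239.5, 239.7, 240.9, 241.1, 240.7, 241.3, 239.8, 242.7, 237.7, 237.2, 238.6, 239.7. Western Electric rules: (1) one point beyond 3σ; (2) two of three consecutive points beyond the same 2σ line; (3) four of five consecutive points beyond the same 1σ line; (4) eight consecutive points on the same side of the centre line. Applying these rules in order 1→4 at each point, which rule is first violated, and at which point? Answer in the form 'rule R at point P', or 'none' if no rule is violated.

rule 3 at point 7

Zone of each point (C = within 1σ̂, B = 1σ̂–2σ̂, A = 2σ̂–3σ̂, * = beyond 3σ̂; sign = side of CL): 1:+C, 2:+C, 3:+C, 4:+B, 5:+B, 6:+B, 7:+B, 8:+C, 9:+A, 10:-C, 11:-B, 12:-C, 13:+C
Rule 3 (four of five consecutive points beyond the same 1σ limit) is satisfied at point 7.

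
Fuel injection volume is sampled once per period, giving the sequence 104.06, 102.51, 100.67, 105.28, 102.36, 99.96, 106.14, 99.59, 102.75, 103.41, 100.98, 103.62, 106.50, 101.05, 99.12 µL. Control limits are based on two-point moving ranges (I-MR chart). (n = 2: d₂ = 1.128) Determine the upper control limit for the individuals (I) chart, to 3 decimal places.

111.120

X̄ = (104.06 + 102.51 + 100.67 + 105.28 + 102.36 + 99.96 + 106.14 + 99.59 + 102.75 + 103.41 + 100.98 + 103.62 + 106.50 + 101.05 + 99.12) / 15 = 102.5333
Moving ranges: 1.55, 1.84, 4.61, 2.92, 2.40, 6.18, 6.55, 3.16, 0.66, 2.43, 2.64, 2.88, 5.45, 1.93; M̄R̄ = 45.2000 / 14 = 3.2286
UCL = X̄ + 3·M̄R̄/d₂ = 102.5333 + 3 × 3.2286 / 1.128 = 111.1200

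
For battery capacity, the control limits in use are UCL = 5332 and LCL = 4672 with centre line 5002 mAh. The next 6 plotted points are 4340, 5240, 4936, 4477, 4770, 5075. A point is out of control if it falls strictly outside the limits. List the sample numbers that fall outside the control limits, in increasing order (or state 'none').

1, 4

Compare each point to [4672, 5332]: sample 1 = 4340 < LCL; sample 4 = 4477 < LCL.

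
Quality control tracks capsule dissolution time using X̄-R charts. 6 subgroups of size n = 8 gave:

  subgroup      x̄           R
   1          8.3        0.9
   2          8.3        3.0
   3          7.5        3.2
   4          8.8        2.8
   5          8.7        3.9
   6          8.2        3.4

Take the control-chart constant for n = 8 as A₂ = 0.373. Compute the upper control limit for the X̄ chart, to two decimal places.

X̄̄ = (8.3 + 8.3 + 7.5 + 8.8 + 8.7 + 8.2) / 6 = 49.8000 / 6 = 8.3000
R̄ = (0.9 + 3.0 + 3.2 + 2.8 + 3.9 + 3.4) / 6 = 17.2000 / 6 = 2.8667
UCL = X̄̄ + A₂·R̄ = 8.3000 + 0.373 × 2.8667 = 9.3693

9.37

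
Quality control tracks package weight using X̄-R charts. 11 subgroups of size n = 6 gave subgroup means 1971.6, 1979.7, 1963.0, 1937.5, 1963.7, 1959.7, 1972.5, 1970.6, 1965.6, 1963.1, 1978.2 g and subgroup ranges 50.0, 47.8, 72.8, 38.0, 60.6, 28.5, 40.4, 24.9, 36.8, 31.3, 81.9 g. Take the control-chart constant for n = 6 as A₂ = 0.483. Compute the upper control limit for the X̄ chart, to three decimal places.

1988.453

X̄̄ = (1971.6 + 1979.7 + 1963.0 + 1937.5 + 1963.7 + 1959.7 + 1972.5 + 1970.6 + 1965.6 + 1963.1 + 1978.2) / 11 = 21625.2000 / 11 = 1965.9273
R̄ = (50.0 + 47.8 + 72.8 + 38.0 + 60.6 + 28.5 + 40.4 + 24.9 + 36.8 + 31.3 + 81.9) / 11 = 513.0000 / 11 = 46.6364
UCL = X̄̄ + A₂·R̄ = 1965.9273 + 0.483 × 46.6364 = 1988.4526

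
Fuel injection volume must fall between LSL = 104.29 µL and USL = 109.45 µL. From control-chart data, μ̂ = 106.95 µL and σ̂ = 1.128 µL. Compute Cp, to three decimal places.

Cp = (USL − LSL) / (6σ̂) = (109.45 − 104.29) / (6 × 1.128) = 5.1600 / 6.7680 = 0.7624

0.762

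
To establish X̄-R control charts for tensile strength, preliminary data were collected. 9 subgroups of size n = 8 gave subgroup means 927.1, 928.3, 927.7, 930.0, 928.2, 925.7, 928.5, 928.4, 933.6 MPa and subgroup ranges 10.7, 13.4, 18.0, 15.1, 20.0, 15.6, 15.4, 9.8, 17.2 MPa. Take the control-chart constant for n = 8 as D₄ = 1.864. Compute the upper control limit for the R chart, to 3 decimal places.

28.001

R̄ = (10.7 + 13.4 + 18.0 + 15.1 + 20.0 + 15.6 + 15.4 + 9.8 + 17.2) / 9 = 135.2000 / 9 = 15.0222
UCL_R = D₄·R̄ = 1.864 × 15.0222 = 28.0014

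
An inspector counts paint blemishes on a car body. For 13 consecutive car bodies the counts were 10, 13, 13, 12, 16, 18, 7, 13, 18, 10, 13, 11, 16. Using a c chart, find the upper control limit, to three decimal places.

23.926

c̄ = (10 + 13 + 13 + 12 + 16 + 18 + 7 + 13 + 18 + 10 + 13 + 11 + 16) / 13 = 170 / 13 = 13.0769
UCL = c̄ + 3√c̄ = 13.0769 + 3 × √13.0769 = 13.0769 + 3 × 3.6162 = 23.9255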